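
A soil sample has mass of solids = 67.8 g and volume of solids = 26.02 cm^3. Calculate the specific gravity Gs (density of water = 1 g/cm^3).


Result: 2.606

Derivation:
Using Gs = m_s / (V_s * rho_w)
Since rho_w = 1 g/cm^3:
Gs = 67.8 / 26.02
Gs = 2.606


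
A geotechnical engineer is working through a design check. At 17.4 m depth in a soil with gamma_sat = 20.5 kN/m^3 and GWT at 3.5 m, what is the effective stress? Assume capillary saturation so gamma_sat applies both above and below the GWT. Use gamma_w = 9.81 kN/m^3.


Result: 220.34 kPa

Derivation:
Total stress = gamma_sat * depth
sigma = 20.5 * 17.4 = 356.7 kPa
Pore water pressure u = gamma_w * (depth - d_wt)
u = 9.81 * (17.4 - 3.5) = 136.359 kPa
Effective stress = sigma - u
sigma' = 356.7 - 136.359 = 220.34 kPa


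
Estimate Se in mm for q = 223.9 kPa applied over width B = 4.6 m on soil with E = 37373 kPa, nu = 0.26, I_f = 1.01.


Using Se = q * B * (1 - nu^2) * I_f / E
1 - nu^2 = 1 - 0.26^2 = 0.9324
Se = 223.9 * 4.6 * 0.9324 * 1.01 / 37373
Se = 0.025952 m
Convert to mm: Se = 0.025952 * 1000 = 25.952 mm


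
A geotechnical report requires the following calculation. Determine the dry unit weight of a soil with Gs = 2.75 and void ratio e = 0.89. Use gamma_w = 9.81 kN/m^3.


Result: 14.274 kN/m^3

Derivation:
Using gamma_d = Gs * gamma_w / (1 + e)
gamma_d = 2.75 * 9.81 / (1 + 0.89)
gamma_d = 2.75 * 9.81 / 1.89
gamma_d = 14.274 kN/m^3


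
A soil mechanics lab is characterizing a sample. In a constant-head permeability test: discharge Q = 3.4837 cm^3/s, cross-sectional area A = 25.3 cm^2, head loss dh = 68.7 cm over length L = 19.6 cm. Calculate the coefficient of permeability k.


Compute hydraulic gradient:
i = dh / L = 68.7 / 19.6 = 3.5051
Then apply Darcy's law:
k = Q / (A * i)
k = 3.4837 / (25.3 * 3.5051)
k = 3.4837 / 88.6791
k = 0.039284 cm/s


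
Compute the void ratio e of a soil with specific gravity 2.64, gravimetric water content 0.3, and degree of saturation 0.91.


Using the relation e = Gs * w / S
e = 2.64 * 0.3 / 0.91
e = 0.8703


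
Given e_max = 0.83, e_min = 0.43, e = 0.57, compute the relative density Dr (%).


Result: 65.0 %

Derivation:
Using Dr = (e_max - e) / (e_max - e_min) * 100
e_max - e = 0.83 - 0.57 = 0.26
e_max - e_min = 0.83 - 0.43 = 0.4
Dr = 0.26 / 0.4 * 100
Dr = 65.0 %


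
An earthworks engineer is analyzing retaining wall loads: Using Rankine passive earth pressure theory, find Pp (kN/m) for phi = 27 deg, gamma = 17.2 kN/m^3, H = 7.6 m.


Compute passive earth pressure coefficient:
Kp = tan^2(45 + phi/2) = tan^2(58.5) = 2.66294
Compute passive force:
Pp = 0.5 * Kp * gamma * H^2
Pp = 0.5 * 2.66294 * 17.2 * 7.6^2
Pp = 1322.78 kN/m


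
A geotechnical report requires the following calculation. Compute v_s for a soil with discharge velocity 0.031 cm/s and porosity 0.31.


Using v_s = v_d / n
v_s = 0.031 / 0.31
v_s = 0.1 cm/s


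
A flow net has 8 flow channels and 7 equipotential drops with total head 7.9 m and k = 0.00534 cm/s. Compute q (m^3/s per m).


Convert k to m/s for unit consistency with H:
k = 0.00534 cm/s = 0.00534 / 100 m/s = 5.34e-05 m/s
Using q = k * H * Nf / Nd
Nf / Nd = 8 / 7 = 1.1429
q = 5.34e-05 * 7.9 * 1.1429
q = 0.0004821 m^3/s per m


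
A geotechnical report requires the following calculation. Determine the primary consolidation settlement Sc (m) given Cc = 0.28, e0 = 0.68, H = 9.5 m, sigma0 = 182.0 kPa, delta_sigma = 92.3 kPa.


Using Sc = Cc * H / (1 + e0) * log10((sigma0 + delta_sigma) / sigma0)
Stress ratio = (182.0 + 92.3) / 182.0 = 1.50714
log10(1.50714) = 0.178154
Cc * H / (1 + e0) = 0.28 * 9.5 / (1 + 0.68) = 1.58333
Sc = 1.58333 * 0.178154
Sc = 0.2821 m


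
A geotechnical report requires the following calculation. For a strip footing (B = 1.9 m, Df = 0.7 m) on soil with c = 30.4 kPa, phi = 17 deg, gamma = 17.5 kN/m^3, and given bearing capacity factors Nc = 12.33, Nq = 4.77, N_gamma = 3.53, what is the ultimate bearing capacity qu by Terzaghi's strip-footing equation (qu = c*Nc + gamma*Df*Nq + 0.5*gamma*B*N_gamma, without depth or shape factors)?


Result: 491.95 kPa

Derivation:
Compute qu = c*Nc + gamma*Df*Nq + 0.5*gamma*B*N_gamma
Term 1: 30.4 * 12.33 = 374.832
Term 2: 17.5 * 0.7 * 4.77 = 58.4325
Term 3: 0.5 * 17.5 * 1.9 * 3.53 = 58.68625
qu = 374.832 + 58.4325 + 58.68625
qu = 491.95 kPa


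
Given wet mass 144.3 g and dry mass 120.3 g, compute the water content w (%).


Using w = (m_wet - m_dry) / m_dry * 100
m_wet - m_dry = 144.3 - 120.3 = 24.0 g
w = 24.0 / 120.3 * 100
w = 19.95 %


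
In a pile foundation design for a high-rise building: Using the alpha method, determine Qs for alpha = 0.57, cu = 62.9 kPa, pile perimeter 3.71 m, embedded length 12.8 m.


Using Qs = alpha * cu * perimeter * L
Qs = 0.57 * 62.9 * 3.71 * 12.8
Qs = 1702.59 kN


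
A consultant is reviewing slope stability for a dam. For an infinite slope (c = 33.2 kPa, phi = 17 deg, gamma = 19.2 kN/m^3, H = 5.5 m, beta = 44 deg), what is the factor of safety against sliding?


Result: 0.946

Derivation:
Using Fs = c / (gamma*H*sin(beta)*cos(beta)) + tan(phi)/tan(beta)
Cohesion contribution = 33.2 / (19.2*5.5*sin(44)*cos(44))
Cohesion contribution = 0.629171
Friction contribution = tan(17)/tan(44) = 0.316593
Fs = 0.629171 + 0.316593
Fs = 0.946


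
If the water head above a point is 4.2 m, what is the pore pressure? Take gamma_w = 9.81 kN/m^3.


Using u = gamma_w * h_w
u = 9.81 * 4.2
u = 41.2 kPa


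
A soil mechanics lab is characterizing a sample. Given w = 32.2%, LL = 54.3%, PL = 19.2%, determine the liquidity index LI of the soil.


Result: 0.37

Derivation:
First compute the plasticity index:
PI = LL - PL = 54.3 - 19.2 = 35.1
Then compute the liquidity index:
LI = (w - PL) / PI
LI = (32.2 - 19.2) / 35.1
LI = 0.37


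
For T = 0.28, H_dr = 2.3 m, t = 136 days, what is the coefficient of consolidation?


Result: 0.01089 m^2/day

Derivation:
Using cv = T * H_dr^2 / t
H_dr^2 = 2.3^2 = 5.29
cv = 0.28 * 5.29 / 136
cv = 0.01089 m^2/day


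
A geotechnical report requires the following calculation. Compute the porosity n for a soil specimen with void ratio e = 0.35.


Using the relation n = e / (1 + e)
n = 0.35 / (1 + 0.35)
n = 0.35 / 1.35
n = 0.2593


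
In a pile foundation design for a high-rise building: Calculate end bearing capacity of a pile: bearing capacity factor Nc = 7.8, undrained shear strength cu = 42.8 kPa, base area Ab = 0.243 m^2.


Using Qb = Nc * cu * Ab
Qb = 7.8 * 42.8 * 0.243
Qb = 81.12 kN


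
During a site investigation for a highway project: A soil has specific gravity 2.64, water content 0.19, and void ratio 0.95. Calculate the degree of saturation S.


Using S = Gs * w / e
S = 2.64 * 0.19 / 0.95
S = 0.528


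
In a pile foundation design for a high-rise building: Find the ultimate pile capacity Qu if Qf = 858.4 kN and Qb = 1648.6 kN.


Using Qu = Qf + Qb
Qu = 858.4 + 1648.6
Qu = 2507.0 kN


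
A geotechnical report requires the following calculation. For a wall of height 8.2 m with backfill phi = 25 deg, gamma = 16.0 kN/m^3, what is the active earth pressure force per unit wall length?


Compute active earth pressure coefficient:
Ka = tan^2(45 - phi/2) = tan^2(32.5) = 0.405859
Compute active force:
Pa = 0.5 * Ka * gamma * H^2
Pa = 0.5 * 0.405859 * 16.0 * 8.2^2
Pa = 218.32 kN/m


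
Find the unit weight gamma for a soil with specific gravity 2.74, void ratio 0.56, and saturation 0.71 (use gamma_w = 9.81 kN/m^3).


Result: 19.731 kN/m^3

Derivation:
Using gamma = gamma_w * (Gs + S*e) / (1 + e)
Numerator: Gs + S*e = 2.74 + 0.71*0.56 = 3.1376
Denominator: 1 + e = 1 + 0.56 = 1.56
gamma = 9.81 * 3.1376 / 1.56
gamma = 19.731 kN/m^3


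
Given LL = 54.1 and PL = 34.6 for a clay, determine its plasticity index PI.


Result: 19.5

Derivation:
Using PI = LL - PL
PI = 54.1 - 34.6
PI = 19.5


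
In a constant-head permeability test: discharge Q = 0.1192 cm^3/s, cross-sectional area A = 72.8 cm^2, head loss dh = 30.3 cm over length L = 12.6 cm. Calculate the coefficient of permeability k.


Result: 0.000681 cm/s

Derivation:
Compute hydraulic gradient:
i = dh / L = 30.3 / 12.6 = 2.40476
Then apply Darcy's law:
k = Q / (A * i)
k = 0.1192 / (72.8 * 2.40476)
k = 0.1192 / 175.067
k = 0.000681 cm/s


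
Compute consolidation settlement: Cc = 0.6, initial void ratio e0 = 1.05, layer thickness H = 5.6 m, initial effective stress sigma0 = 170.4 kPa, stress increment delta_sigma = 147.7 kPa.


Using Sc = Cc * H / (1 + e0) * log10((sigma0 + delta_sigma) / sigma0)
Stress ratio = (170.4 + 147.7) / 170.4 = 1.86678
log10(1.86678) = 0.271094
Cc * H / (1 + e0) = 0.6 * 5.6 / (1 + 1.05) = 1.63902
Sc = 1.63902 * 0.271094
Sc = 0.4443 m


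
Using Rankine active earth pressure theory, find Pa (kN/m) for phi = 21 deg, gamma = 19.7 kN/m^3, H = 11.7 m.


Result: 636.91 kN/m

Derivation:
Compute active earth pressure coefficient:
Ka = tan^2(45 - phi/2) = tan^2(34.5) = 0.472355
Compute active force:
Pa = 0.5 * Ka * gamma * H^2
Pa = 0.5 * 0.472355 * 19.7 * 11.7^2
Pa = 636.91 kN/m


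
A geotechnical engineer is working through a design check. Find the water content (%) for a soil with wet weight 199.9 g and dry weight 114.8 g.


Result: 74.13 %

Derivation:
Using w = (m_wet - m_dry) / m_dry * 100
m_wet - m_dry = 199.9 - 114.8 = 85.1 g
w = 85.1 / 114.8 * 100
w = 74.13 %


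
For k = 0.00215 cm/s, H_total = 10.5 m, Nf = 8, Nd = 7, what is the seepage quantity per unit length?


Convert k to m/s for unit consistency with H:
k = 0.00215 cm/s = 0.00215 / 100 m/s = 2.15e-05 m/s
Using q = k * H * Nf / Nd
Nf / Nd = 8 / 7 = 1.1429
q = 2.15e-05 * 10.5 * 1.1429
q = 0.000258 m^3/s per m


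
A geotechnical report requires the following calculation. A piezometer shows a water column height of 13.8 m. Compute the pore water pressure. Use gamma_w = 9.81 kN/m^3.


Using u = gamma_w * h_w
u = 9.81 * 13.8
u = 135.38 kPa


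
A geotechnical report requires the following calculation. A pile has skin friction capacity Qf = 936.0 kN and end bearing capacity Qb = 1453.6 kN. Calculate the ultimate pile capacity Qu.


Result: 2389.6 kN

Derivation:
Using Qu = Qf + Qb
Qu = 936.0 + 1453.6
Qu = 2389.6 kN


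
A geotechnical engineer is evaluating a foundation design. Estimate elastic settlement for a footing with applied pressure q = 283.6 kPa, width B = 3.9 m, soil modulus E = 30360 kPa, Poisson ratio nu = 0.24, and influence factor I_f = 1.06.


Using Se = q * B * (1 - nu^2) * I_f / E
1 - nu^2 = 1 - 0.24^2 = 0.9424
Se = 283.6 * 3.9 * 0.9424 * 1.06 / 30360
Se = 0.036392 m
Convert to mm: Se = 0.036392 * 1000 = 36.392 mm


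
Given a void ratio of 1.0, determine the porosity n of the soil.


Using the relation n = e / (1 + e)
n = 1.0 / (1 + 1.0)
n = 1.0 / 2.0
n = 0.5


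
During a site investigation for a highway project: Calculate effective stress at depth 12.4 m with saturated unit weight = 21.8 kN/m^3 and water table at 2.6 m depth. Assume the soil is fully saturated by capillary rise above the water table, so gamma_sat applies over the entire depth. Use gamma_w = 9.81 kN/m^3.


Total stress = gamma_sat * depth
sigma = 21.8 * 12.4 = 270.32 kPa
Pore water pressure u = gamma_w * (depth - d_wt)
u = 9.81 * (12.4 - 2.6) = 96.138 kPa
Effective stress = sigma - u
sigma' = 270.32 - 96.138 = 174.18 kPa


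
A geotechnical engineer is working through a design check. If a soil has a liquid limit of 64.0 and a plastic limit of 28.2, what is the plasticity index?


Result: 35.8

Derivation:
Using PI = LL - PL
PI = 64.0 - 28.2
PI = 35.8


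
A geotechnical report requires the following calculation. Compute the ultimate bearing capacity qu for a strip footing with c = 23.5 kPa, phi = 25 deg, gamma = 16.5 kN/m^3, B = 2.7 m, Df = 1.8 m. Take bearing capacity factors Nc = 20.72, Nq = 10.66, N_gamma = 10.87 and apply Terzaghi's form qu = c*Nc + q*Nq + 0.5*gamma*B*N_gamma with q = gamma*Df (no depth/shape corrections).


Result: 1045.65 kPa

Derivation:
Compute qu = c*Nc + gamma*Df*Nq + 0.5*gamma*B*N_gamma
Term 1: 23.5 * 20.72 = 486.92
Term 2: 16.5 * 1.8 * 10.66 = 316.602
Term 3: 0.5 * 16.5 * 2.7 * 10.87 = 242.12925
qu = 486.92 + 316.602 + 242.12925
qu = 1045.65 kPa


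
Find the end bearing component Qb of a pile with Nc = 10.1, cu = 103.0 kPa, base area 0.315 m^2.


Result: 327.69 kN

Derivation:
Using Qb = Nc * cu * Ab
Qb = 10.1 * 103.0 * 0.315
Qb = 327.69 kN


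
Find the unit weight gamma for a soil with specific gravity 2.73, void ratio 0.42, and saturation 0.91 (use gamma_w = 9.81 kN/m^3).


Using gamma = gamma_w * (Gs + S*e) / (1 + e)
Numerator: Gs + S*e = 2.73 + 0.91*0.42 = 3.1122
Denominator: 1 + e = 1 + 0.42 = 1.42
gamma = 9.81 * 3.1122 / 1.42
gamma = 21.5 kN/m^3


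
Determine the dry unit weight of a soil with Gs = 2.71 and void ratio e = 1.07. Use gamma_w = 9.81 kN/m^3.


Using gamma_d = Gs * gamma_w / (1 + e)
gamma_d = 2.71 * 9.81 / (1 + 1.07)
gamma_d = 2.71 * 9.81 / 2.07
gamma_d = 12.843 kN/m^3


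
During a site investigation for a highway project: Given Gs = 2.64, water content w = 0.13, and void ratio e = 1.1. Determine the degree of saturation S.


Using S = Gs * w / e
S = 2.64 * 0.13 / 1.1
S = 0.312


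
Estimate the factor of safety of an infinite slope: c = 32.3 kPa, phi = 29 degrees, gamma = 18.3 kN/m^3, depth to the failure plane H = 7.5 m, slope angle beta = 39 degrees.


Using Fs = c / (gamma*H*sin(beta)*cos(beta)) + tan(phi)/tan(beta)
Cohesion contribution = 32.3 / (18.3*7.5*sin(39)*cos(39))
Cohesion contribution = 0.481189
Friction contribution = tan(29)/tan(39) = 0.684515
Fs = 0.481189 + 0.684515
Fs = 1.166


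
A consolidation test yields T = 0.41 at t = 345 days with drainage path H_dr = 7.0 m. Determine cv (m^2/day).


Using cv = T * H_dr^2 / t
H_dr^2 = 7.0^2 = 49.0
cv = 0.41 * 49.0 / 345
cv = 0.05823 m^2/day


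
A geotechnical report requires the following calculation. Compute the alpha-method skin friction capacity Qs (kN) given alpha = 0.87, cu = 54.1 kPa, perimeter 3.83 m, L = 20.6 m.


Result: 3713.49 kN

Derivation:
Using Qs = alpha * cu * perimeter * L
Qs = 0.87 * 54.1 * 3.83 * 20.6
Qs = 3713.49 kN


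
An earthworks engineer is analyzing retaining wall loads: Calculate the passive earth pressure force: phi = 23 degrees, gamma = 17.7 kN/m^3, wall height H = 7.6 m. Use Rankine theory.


Compute passive earth pressure coefficient:
Kp = tan^2(45 + phi/2) = tan^2(56.5) = 2.282623
Compute passive force:
Pp = 0.5 * Kp * gamma * H^2
Pp = 0.5 * 2.282623 * 17.7 * 7.6^2
Pp = 1166.82 kN/m


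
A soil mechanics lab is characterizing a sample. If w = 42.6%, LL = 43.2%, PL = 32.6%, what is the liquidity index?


Result: 0.943

Derivation:
First compute the plasticity index:
PI = LL - PL = 43.2 - 32.6 = 10.6
Then compute the liquidity index:
LI = (w - PL) / PI
LI = (42.6 - 32.6) / 10.6
LI = 0.943


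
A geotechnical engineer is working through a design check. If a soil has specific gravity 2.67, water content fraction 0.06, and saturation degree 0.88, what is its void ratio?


Using the relation e = Gs * w / S
e = 2.67 * 0.06 / 0.88
e = 0.182


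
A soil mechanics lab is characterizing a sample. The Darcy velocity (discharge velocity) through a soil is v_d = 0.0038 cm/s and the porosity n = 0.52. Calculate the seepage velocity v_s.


Using v_s = v_d / n
v_s = 0.0038 / 0.52
v_s = 0.00731 cm/s


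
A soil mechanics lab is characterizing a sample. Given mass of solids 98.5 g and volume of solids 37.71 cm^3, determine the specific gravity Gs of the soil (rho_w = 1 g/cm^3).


Using Gs = m_s / (V_s * rho_w)
Since rho_w = 1 g/cm^3:
Gs = 98.5 / 37.71
Gs = 2.612


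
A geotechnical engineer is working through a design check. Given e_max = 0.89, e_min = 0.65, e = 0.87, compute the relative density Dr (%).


Using Dr = (e_max - e) / (e_max - e_min) * 100
e_max - e = 0.89 - 0.87 = 0.02
e_max - e_min = 0.89 - 0.65 = 0.24
Dr = 0.02 / 0.24 * 100
Dr = 8.33 %


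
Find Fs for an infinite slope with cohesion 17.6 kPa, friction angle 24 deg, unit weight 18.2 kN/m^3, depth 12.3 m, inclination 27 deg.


Result: 1.068

Derivation:
Using Fs = c / (gamma*H*sin(beta)*cos(beta)) + tan(phi)/tan(beta)
Cohesion contribution = 17.6 / (18.2*12.3*sin(27)*cos(27))
Cohesion contribution = 0.194361
Friction contribution = tan(24)/tan(27) = 0.87381
Fs = 0.194361 + 0.87381
Fs = 1.068


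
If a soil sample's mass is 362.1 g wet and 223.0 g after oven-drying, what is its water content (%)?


Result: 62.38 %

Derivation:
Using w = (m_wet - m_dry) / m_dry * 100
m_wet - m_dry = 362.1 - 223.0 = 139.1 g
w = 139.1 / 223.0 * 100
w = 62.38 %


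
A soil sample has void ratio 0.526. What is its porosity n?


Using the relation n = e / (1 + e)
n = 0.526 / (1 + 0.526)
n = 0.526 / 1.526
n = 0.3447


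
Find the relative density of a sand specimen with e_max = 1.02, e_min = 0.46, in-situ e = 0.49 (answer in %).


Using Dr = (e_max - e) / (e_max - e_min) * 100
e_max - e = 1.02 - 0.49 = 0.53
e_max - e_min = 1.02 - 0.46 = 0.56
Dr = 0.53 / 0.56 * 100
Dr = 94.64 %


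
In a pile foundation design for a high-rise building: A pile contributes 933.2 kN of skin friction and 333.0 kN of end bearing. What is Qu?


Result: 1266.2 kN

Derivation:
Using Qu = Qf + Qb
Qu = 933.2 + 333.0
Qu = 1266.2 kN


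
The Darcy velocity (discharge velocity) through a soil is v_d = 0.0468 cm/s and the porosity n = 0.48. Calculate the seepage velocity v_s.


Using v_s = v_d / n
v_s = 0.0468 / 0.48
v_s = 0.0975 cm/s


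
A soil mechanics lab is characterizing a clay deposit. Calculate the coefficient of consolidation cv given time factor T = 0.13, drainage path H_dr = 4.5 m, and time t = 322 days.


Result: 0.00818 m^2/day

Derivation:
Using cv = T * H_dr^2 / t
H_dr^2 = 4.5^2 = 20.25
cv = 0.13 * 20.25 / 322
cv = 0.00818 m^2/day


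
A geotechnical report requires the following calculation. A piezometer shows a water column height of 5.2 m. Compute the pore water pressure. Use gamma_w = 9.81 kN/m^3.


Using u = gamma_w * h_w
u = 9.81 * 5.2
u = 51.01 kPa


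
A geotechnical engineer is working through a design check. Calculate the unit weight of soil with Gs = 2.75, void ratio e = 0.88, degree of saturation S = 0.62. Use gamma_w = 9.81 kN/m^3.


Using gamma = gamma_w * (Gs + S*e) / (1 + e)
Numerator: Gs + S*e = 2.75 + 0.62*0.88 = 3.2956
Denominator: 1 + e = 1 + 0.88 = 1.88
gamma = 9.81 * 3.2956 / 1.88
gamma = 17.197 kN/m^3


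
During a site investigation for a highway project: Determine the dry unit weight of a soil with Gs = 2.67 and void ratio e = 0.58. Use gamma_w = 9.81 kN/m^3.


Result: 16.578 kN/m^3

Derivation:
Using gamma_d = Gs * gamma_w / (1 + e)
gamma_d = 2.67 * 9.81 / (1 + 0.58)
gamma_d = 2.67 * 9.81 / 1.58
gamma_d = 16.578 kN/m^3


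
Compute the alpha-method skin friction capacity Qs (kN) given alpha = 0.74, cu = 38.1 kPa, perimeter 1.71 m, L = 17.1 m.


Using Qs = alpha * cu * perimeter * L
Qs = 0.74 * 38.1 * 1.71 * 17.1
Qs = 824.42 kN


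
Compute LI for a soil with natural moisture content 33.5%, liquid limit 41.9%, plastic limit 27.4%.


Result: 0.421

Derivation:
First compute the plasticity index:
PI = LL - PL = 41.9 - 27.4 = 14.5
Then compute the liquidity index:
LI = (w - PL) / PI
LI = (33.5 - 27.4) / 14.5
LI = 0.421


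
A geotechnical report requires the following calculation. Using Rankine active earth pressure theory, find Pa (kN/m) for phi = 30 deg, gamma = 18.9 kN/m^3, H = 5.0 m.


Compute active earth pressure coefficient:
Ka = tan^2(45 - phi/2) = tan^2(30.0) = 0.333333
Compute active force:
Pa = 0.5 * Ka * gamma * H^2
Pa = 0.5 * 0.333333 * 18.9 * 5.0^2
Pa = 78.75 kN/m


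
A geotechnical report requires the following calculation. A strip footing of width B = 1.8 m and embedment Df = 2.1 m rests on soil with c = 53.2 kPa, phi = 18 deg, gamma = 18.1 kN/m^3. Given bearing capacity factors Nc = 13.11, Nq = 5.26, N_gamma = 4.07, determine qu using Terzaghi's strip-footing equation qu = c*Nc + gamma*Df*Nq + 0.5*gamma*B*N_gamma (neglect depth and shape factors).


Compute qu = c*Nc + gamma*Df*Nq + 0.5*gamma*B*N_gamma
Term 1: 53.2 * 13.11 = 697.452
Term 2: 18.1 * 2.1 * 5.26 = 199.9326
Term 3: 0.5 * 18.1 * 1.8 * 4.07 = 66.3003
qu = 697.452 + 199.9326 + 66.3003
qu = 963.68 kPa


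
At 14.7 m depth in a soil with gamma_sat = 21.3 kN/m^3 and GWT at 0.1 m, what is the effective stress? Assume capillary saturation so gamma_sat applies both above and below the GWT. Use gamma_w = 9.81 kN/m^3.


Total stress = gamma_sat * depth
sigma = 21.3 * 14.7 = 313.11 kPa
Pore water pressure u = gamma_w * (depth - d_wt)
u = 9.81 * (14.7 - 0.1) = 143.226 kPa
Effective stress = sigma - u
sigma' = 313.11 - 143.226 = 169.88 kPa


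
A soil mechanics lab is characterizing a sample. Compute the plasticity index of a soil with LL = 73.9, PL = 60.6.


Result: 13.3

Derivation:
Using PI = LL - PL
PI = 73.9 - 60.6
PI = 13.3


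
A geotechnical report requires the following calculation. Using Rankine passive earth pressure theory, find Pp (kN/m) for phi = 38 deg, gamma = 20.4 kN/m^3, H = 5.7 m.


Compute passive earth pressure coefficient:
Kp = tan^2(45 + phi/2) = tan^2(64.0) = 4.203746
Compute passive force:
Pp = 0.5 * Kp * gamma * H^2
Pp = 0.5 * 4.203746 * 20.4 * 5.7^2
Pp = 1393.11 kN/m


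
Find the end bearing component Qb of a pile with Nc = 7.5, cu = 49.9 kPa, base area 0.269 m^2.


Using Qb = Nc * cu * Ab
Qb = 7.5 * 49.9 * 0.269
Qb = 100.67 kN


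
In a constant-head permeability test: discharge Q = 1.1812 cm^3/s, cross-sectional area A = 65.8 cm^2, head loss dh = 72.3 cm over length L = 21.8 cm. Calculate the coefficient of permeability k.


Compute hydraulic gradient:
i = dh / L = 72.3 / 21.8 = 3.31651
Then apply Darcy's law:
k = Q / (A * i)
k = 1.1812 / (65.8 * 3.31651)
k = 1.1812 / 218.227
k = 0.005413 cm/s


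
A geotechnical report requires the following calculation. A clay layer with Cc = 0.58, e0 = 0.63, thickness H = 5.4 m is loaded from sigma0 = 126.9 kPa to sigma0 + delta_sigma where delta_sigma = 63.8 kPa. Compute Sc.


Using Sc = Cc * H / (1 + e0) * log10((sigma0 + delta_sigma) / sigma0)
Stress ratio = (126.9 + 63.8) / 126.9 = 1.50276
log10(1.50276) = 0.176889
Cc * H / (1 + e0) = 0.58 * 5.4 / (1 + 0.63) = 1.92147
Sc = 1.92147 * 0.176889
Sc = 0.3399 m


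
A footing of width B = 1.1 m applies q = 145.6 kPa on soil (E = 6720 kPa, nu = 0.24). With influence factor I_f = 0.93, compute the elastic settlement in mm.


Result: 20.888 mm

Derivation:
Using Se = q * B * (1 - nu^2) * I_f / E
1 - nu^2 = 1 - 0.24^2 = 0.9424
Se = 145.6 * 1.1 * 0.9424 * 0.93 / 6720
Se = 0.020888 m
Convert to mm: Se = 0.020888 * 1000 = 20.888 mm


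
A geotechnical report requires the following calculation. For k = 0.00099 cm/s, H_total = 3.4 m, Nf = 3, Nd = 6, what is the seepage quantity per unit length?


Convert k to m/s for unit consistency with H:
k = 0.00099 cm/s = 0.00099 / 100 m/s = 9.9e-06 m/s
Using q = k * H * Nf / Nd
Nf / Nd = 3 / 6 = 0.5
q = 9.9e-06 * 3.4 * 0.5
q = 1.683e-05 m^3/s per m


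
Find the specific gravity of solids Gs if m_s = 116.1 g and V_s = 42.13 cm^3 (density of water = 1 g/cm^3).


Using Gs = m_s / (V_s * rho_w)
Since rho_w = 1 g/cm^3:
Gs = 116.1 / 42.13
Gs = 2.756


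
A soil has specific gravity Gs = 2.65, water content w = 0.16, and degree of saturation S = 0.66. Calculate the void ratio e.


Using the relation e = Gs * w / S
e = 2.65 * 0.16 / 0.66
e = 0.6424


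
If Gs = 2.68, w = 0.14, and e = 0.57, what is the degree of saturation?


Result: 0.6582

Derivation:
Using S = Gs * w / e
S = 2.68 * 0.14 / 0.57
S = 0.6582


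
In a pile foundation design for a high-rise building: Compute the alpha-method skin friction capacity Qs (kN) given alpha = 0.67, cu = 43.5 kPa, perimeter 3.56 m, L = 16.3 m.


Result: 1691.23 kN

Derivation:
Using Qs = alpha * cu * perimeter * L
Qs = 0.67 * 43.5 * 3.56 * 16.3
Qs = 1691.23 kN


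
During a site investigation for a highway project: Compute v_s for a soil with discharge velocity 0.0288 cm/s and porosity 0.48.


Using v_s = v_d / n
v_s = 0.0288 / 0.48
v_s = 0.06 cm/s


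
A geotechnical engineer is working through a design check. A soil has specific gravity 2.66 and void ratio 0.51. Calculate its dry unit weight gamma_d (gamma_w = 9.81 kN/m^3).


Result: 17.281 kN/m^3

Derivation:
Using gamma_d = Gs * gamma_w / (1 + e)
gamma_d = 2.66 * 9.81 / (1 + 0.51)
gamma_d = 2.66 * 9.81 / 1.51
gamma_d = 17.281 kN/m^3


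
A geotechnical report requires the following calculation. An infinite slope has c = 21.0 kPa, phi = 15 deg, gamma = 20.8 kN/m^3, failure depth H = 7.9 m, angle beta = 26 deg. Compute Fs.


Using Fs = c / (gamma*H*sin(beta)*cos(beta)) + tan(phi)/tan(beta)
Cohesion contribution = 21.0 / (20.8*7.9*sin(26)*cos(26))
Cohesion contribution = 0.32436
Friction contribution = tan(15)/tan(26) = 0.549377
Fs = 0.32436 + 0.549377
Fs = 0.874


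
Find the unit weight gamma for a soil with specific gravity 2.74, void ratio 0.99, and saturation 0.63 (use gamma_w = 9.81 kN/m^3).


Result: 16.582 kN/m^3

Derivation:
Using gamma = gamma_w * (Gs + S*e) / (1 + e)
Numerator: Gs + S*e = 2.74 + 0.63*0.99 = 3.3637
Denominator: 1 + e = 1 + 0.99 = 1.99
gamma = 9.81 * 3.3637 / 1.99
gamma = 16.582 kN/m^3


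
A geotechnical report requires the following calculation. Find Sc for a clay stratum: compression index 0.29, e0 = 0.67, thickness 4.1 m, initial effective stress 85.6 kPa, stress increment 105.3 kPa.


Result: 0.248 m

Derivation:
Using Sc = Cc * H / (1 + e0) * log10((sigma0 + delta_sigma) / sigma0)
Stress ratio = (85.6 + 105.3) / 85.6 = 2.23014
log10(2.23014) = 0.348332
Cc * H / (1 + e0) = 0.29 * 4.1 / (1 + 0.67) = 0.711976
Sc = 0.711976 * 0.348332
Sc = 0.248 m


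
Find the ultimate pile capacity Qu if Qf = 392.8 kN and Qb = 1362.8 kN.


Using Qu = Qf + Qb
Qu = 392.8 + 1362.8
Qu = 1755.6 kN


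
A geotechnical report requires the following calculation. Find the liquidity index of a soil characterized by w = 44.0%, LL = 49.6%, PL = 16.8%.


First compute the plasticity index:
PI = LL - PL = 49.6 - 16.8 = 32.8
Then compute the liquidity index:
LI = (w - PL) / PI
LI = (44.0 - 16.8) / 32.8
LI = 0.829


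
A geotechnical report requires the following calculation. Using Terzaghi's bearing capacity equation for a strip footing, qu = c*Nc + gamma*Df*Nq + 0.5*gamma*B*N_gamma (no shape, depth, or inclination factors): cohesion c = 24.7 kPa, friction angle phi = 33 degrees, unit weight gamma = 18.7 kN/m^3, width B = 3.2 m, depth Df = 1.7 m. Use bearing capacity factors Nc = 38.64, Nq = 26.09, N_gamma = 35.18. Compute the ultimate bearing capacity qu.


Compute qu = c*Nc + gamma*Df*Nq + 0.5*gamma*B*N_gamma
Term 1: 24.7 * 38.64 = 954.408
Term 2: 18.7 * 1.7 * 26.09 = 829.4011
Term 3: 0.5 * 18.7 * 3.2 * 35.18 = 1052.5856
qu = 954.408 + 829.4011 + 1052.5856
qu = 2836.39 kPa


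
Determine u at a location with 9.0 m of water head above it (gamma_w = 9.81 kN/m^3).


Result: 88.29 kPa

Derivation:
Using u = gamma_w * h_w
u = 9.81 * 9.0
u = 88.29 kPa


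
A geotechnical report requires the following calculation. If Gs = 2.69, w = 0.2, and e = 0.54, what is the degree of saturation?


Using S = Gs * w / e
S = 2.69 * 0.2 / 0.54
S = 0.9963


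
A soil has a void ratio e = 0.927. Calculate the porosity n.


Using the relation n = e / (1 + e)
n = 0.927 / (1 + 0.927)
n = 0.927 / 1.927
n = 0.4811


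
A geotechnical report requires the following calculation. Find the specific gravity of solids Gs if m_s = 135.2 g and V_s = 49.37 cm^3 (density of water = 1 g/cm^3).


Result: 2.739

Derivation:
Using Gs = m_s / (V_s * rho_w)
Since rho_w = 1 g/cm^3:
Gs = 135.2 / 49.37
Gs = 2.739


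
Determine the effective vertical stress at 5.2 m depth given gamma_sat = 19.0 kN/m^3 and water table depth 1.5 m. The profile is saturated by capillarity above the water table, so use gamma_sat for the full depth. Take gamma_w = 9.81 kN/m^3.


Total stress = gamma_sat * depth
sigma = 19.0 * 5.2 = 98.8 kPa
Pore water pressure u = gamma_w * (depth - d_wt)
u = 9.81 * (5.2 - 1.5) = 36.297 kPa
Effective stress = sigma - u
sigma' = 98.8 - 36.297 = 62.5 kPa


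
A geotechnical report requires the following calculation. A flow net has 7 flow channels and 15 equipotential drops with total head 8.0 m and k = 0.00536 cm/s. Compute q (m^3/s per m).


Convert k to m/s for unit consistency with H:
k = 0.00536 cm/s = 0.00536 / 100 m/s = 5.36e-05 m/s
Using q = k * H * Nf / Nd
Nf / Nd = 7 / 15 = 0.4667
q = 5.36e-05 * 8.0 * 0.4667
q = 0.0002001 m^3/s per m


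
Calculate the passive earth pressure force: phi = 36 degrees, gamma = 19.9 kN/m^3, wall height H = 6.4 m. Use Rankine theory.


Compute passive earth pressure coefficient:
Kp = tan^2(45 + phi/2) = tan^2(63.0) = 3.85184
Compute passive force:
Pp = 0.5 * Kp * gamma * H^2
Pp = 0.5 * 3.85184 * 19.9 * 6.4^2
Pp = 1569.83 kN/m


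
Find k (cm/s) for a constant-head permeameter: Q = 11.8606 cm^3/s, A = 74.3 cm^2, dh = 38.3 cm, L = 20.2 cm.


Compute hydraulic gradient:
i = dh / L = 38.3 / 20.2 = 1.89604
Then apply Darcy's law:
k = Q / (A * i)
k = 11.8606 / (74.3 * 1.89604)
k = 11.8606 / 140.876
k = 0.084192 cm/s


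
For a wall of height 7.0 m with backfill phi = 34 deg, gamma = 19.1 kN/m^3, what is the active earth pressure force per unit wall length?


Result: 132.3 kN/m

Derivation:
Compute active earth pressure coefficient:
Ka = tan^2(45 - phi/2) = tan^2(28.0) = 0.282715
Compute active force:
Pa = 0.5 * Ka * gamma * H^2
Pa = 0.5 * 0.282715 * 19.1 * 7.0^2
Pa = 132.3 kN/m


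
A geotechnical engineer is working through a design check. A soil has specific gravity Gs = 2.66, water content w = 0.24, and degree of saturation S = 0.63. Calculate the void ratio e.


Using the relation e = Gs * w / S
e = 2.66 * 0.24 / 0.63
e = 1.0133


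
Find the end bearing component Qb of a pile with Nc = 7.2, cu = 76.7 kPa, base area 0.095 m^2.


Using Qb = Nc * cu * Ab
Qb = 7.2 * 76.7 * 0.095
Qb = 52.46 kN


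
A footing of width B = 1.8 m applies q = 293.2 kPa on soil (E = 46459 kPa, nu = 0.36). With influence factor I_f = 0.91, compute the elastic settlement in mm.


Result: 8.998 mm

Derivation:
Using Se = q * B * (1 - nu^2) * I_f / E
1 - nu^2 = 1 - 0.36^2 = 0.8704
Se = 293.2 * 1.8 * 0.8704 * 0.91 / 46459
Se = 0.008998 m
Convert to mm: Se = 0.008998 * 1000 = 8.998 mm


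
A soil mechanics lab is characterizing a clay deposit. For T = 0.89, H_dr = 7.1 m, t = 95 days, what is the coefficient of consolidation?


Using cv = T * H_dr^2 / t
H_dr^2 = 7.1^2 = 50.41
cv = 0.89 * 50.41 / 95
cv = 0.47226 m^2/day


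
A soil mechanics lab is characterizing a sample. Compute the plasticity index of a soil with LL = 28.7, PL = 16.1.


Using PI = LL - PL
PI = 28.7 - 16.1
PI = 12.6


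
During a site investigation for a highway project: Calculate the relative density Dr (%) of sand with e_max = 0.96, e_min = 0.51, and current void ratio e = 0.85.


Using Dr = (e_max - e) / (e_max - e_min) * 100
e_max - e = 0.96 - 0.85 = 0.11
e_max - e_min = 0.96 - 0.51 = 0.45
Dr = 0.11 / 0.45 * 100
Dr = 24.44 %


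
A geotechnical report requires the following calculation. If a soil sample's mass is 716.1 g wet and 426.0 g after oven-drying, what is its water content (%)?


Result: 68.1 %

Derivation:
Using w = (m_wet - m_dry) / m_dry * 100
m_wet - m_dry = 716.1 - 426.0 = 290.1 g
w = 290.1 / 426.0 * 100
w = 68.1 %


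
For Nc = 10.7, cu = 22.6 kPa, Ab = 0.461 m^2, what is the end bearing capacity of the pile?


Result: 111.48 kN

Derivation:
Using Qb = Nc * cu * Ab
Qb = 10.7 * 22.6 * 0.461
Qb = 111.48 kN


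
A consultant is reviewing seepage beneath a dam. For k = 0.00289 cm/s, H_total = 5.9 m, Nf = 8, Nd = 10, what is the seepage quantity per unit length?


Convert k to m/s for unit consistency with H:
k = 0.00289 cm/s = 0.00289 / 100 m/s = 2.89e-05 m/s
Using q = k * H * Nf / Nd
Nf / Nd = 8 / 10 = 0.8
q = 2.89e-05 * 5.9 * 0.8
q = 0.0001364 m^3/s per m


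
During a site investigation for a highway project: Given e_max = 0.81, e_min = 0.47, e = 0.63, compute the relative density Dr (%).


Using Dr = (e_max - e) / (e_max - e_min) * 100
e_max - e = 0.81 - 0.63 = 0.18
e_max - e_min = 0.81 - 0.47 = 0.34
Dr = 0.18 / 0.34 * 100
Dr = 52.94 %


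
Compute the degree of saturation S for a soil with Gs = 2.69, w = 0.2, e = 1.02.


Result: 0.5275

Derivation:
Using S = Gs * w / e
S = 2.69 * 0.2 / 1.02
S = 0.5275


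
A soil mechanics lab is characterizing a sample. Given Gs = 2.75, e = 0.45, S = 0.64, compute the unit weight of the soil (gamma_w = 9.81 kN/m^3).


Result: 20.554 kN/m^3

Derivation:
Using gamma = gamma_w * (Gs + S*e) / (1 + e)
Numerator: Gs + S*e = 2.75 + 0.64*0.45 = 3.038
Denominator: 1 + e = 1 + 0.45 = 1.45
gamma = 9.81 * 3.038 / 1.45
gamma = 20.554 kN/m^3


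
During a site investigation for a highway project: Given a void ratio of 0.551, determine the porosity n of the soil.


Result: 0.3553

Derivation:
Using the relation n = e / (1 + e)
n = 0.551 / (1 + 0.551)
n = 0.551 / 1.551
n = 0.3553


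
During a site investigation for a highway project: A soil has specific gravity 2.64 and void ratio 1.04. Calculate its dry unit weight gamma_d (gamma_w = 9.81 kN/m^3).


Result: 12.695 kN/m^3

Derivation:
Using gamma_d = Gs * gamma_w / (1 + e)
gamma_d = 2.64 * 9.81 / (1 + 1.04)
gamma_d = 2.64 * 9.81 / 2.04
gamma_d = 12.695 kN/m^3


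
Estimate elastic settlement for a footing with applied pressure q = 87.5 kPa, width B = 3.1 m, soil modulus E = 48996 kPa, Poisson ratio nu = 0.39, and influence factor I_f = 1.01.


Using Se = q * B * (1 - nu^2) * I_f / E
1 - nu^2 = 1 - 0.39^2 = 0.8479
Se = 87.5 * 3.1 * 0.8479 * 1.01 / 48996
Se = 0.004741 m
Convert to mm: Se = 0.004741 * 1000 = 4.741 mm


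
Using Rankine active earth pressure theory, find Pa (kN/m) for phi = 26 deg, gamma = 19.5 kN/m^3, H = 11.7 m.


Result: 521.14 kN/m

Derivation:
Compute active earth pressure coefficient:
Ka = tan^2(45 - phi/2) = tan^2(32.0) = 0.390462
Compute active force:
Pa = 0.5 * Ka * gamma * H^2
Pa = 0.5 * 0.390462 * 19.5 * 11.7^2
Pa = 521.14 kN/m


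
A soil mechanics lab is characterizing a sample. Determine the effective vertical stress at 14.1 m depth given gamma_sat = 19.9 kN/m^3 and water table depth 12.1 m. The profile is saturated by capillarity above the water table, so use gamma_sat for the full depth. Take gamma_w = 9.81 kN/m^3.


Total stress = gamma_sat * depth
sigma = 19.9 * 14.1 = 280.59 kPa
Pore water pressure u = gamma_w * (depth - d_wt)
u = 9.81 * (14.1 - 12.1) = 19.62 kPa
Effective stress = sigma - u
sigma' = 280.59 - 19.62 = 260.97 kPa


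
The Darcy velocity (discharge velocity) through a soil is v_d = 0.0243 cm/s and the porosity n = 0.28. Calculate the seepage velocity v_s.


Using v_s = v_d / n
v_s = 0.0243 / 0.28
v_s = 0.08679 cm/s


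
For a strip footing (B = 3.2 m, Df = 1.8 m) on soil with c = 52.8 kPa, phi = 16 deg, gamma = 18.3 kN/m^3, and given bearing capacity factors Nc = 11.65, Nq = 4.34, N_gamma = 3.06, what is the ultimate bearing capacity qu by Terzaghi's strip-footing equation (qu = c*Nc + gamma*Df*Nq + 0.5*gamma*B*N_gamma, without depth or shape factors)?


Result: 847.68 kPa

Derivation:
Compute qu = c*Nc + gamma*Df*Nq + 0.5*gamma*B*N_gamma
Term 1: 52.8 * 11.65 = 615.12
Term 2: 18.3 * 1.8 * 4.34 = 142.9596
Term 3: 0.5 * 18.3 * 3.2 * 3.06 = 89.5968
qu = 615.12 + 142.9596 + 89.5968
qu = 847.68 kPa


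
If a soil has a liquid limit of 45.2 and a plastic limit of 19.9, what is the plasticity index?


Using PI = LL - PL
PI = 45.2 - 19.9
PI = 25.3


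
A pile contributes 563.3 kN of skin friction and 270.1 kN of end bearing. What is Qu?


Using Qu = Qf + Qb
Qu = 563.3 + 270.1
Qu = 833.4 kN


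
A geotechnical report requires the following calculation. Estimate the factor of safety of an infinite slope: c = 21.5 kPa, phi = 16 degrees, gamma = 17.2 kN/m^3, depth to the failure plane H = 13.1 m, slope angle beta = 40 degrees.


Using Fs = c / (gamma*H*sin(beta)*cos(beta)) + tan(phi)/tan(beta)
Cohesion contribution = 21.5 / (17.2*13.1*sin(40)*cos(40))
Cohesion contribution = 0.193784
Friction contribution = tan(16)/tan(40) = 0.34173
Fs = 0.193784 + 0.34173
Fs = 0.536


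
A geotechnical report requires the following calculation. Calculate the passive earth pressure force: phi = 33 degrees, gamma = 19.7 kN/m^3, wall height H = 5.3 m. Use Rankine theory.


Compute passive earth pressure coefficient:
Kp = tan^2(45 + phi/2) = tan^2(61.5) = 3.39212
Compute passive force:
Pp = 0.5 * Kp * gamma * H^2
Pp = 0.5 * 3.39212 * 19.7 * 5.3^2
Pp = 938.55 kN/m


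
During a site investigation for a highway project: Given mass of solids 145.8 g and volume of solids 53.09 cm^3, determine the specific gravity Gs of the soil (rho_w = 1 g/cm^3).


Using Gs = m_s / (V_s * rho_w)
Since rho_w = 1 g/cm^3:
Gs = 145.8 / 53.09
Gs = 2.746


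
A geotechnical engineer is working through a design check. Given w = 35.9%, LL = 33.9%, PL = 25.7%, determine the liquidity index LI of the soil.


First compute the plasticity index:
PI = LL - PL = 33.9 - 25.7 = 8.2
Then compute the liquidity index:
LI = (w - PL) / PI
LI = (35.9 - 25.7) / 8.2
LI = 1.244


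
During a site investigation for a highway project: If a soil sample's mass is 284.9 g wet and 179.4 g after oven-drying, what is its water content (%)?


Using w = (m_wet - m_dry) / m_dry * 100
m_wet - m_dry = 284.9 - 179.4 = 105.5 g
w = 105.5 / 179.4 * 100
w = 58.81 %


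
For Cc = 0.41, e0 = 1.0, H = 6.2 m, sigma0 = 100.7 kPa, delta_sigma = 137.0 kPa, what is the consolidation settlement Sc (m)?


Result: 0.4741 m

Derivation:
Using Sc = Cc * H / (1 + e0) * log10((sigma0 + delta_sigma) / sigma0)
Stress ratio = (100.7 + 137.0) / 100.7 = 2.36048
log10(2.36048) = 0.373
Cc * H / (1 + e0) = 0.41 * 6.2 / (1 + 1.0) = 1.271
Sc = 1.271 * 0.373
Sc = 0.4741 m


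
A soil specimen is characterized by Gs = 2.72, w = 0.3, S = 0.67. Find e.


Result: 1.2179

Derivation:
Using the relation e = Gs * w / S
e = 2.72 * 0.3 / 0.67
e = 1.2179


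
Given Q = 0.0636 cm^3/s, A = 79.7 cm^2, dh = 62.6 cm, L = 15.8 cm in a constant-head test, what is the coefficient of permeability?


Compute hydraulic gradient:
i = dh / L = 62.6 / 15.8 = 3.96203
Then apply Darcy's law:
k = Q / (A * i)
k = 0.0636 / (79.7 * 3.96203)
k = 0.0636 / 315.773
k = 0.000201 cm/s


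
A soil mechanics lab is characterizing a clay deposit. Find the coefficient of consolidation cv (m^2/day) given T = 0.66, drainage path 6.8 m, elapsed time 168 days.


Using cv = T * H_dr^2 / t
H_dr^2 = 6.8^2 = 46.24
cv = 0.66 * 46.24 / 168
cv = 0.18166 m^2/day


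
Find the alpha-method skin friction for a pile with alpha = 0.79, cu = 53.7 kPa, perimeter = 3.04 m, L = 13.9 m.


Result: 1792.63 kN

Derivation:
Using Qs = alpha * cu * perimeter * L
Qs = 0.79 * 53.7 * 3.04 * 13.9
Qs = 1792.63 kN


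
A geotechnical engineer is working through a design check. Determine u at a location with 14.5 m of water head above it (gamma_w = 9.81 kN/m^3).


Result: 142.25 kPa

Derivation:
Using u = gamma_w * h_w
u = 9.81 * 14.5
u = 142.25 kPa


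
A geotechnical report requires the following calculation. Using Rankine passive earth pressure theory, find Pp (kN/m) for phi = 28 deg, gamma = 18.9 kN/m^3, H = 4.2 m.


Result: 461.72 kN/m

Derivation:
Compute passive earth pressure coefficient:
Kp = tan^2(45 + phi/2) = tan^2(59.0) = 2.769826
Compute passive force:
Pp = 0.5 * Kp * gamma * H^2
Pp = 0.5 * 2.769826 * 18.9 * 4.2^2
Pp = 461.72 kN/m


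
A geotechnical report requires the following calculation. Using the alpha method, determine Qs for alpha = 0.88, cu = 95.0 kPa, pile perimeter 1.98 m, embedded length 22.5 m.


Using Qs = alpha * cu * perimeter * L
Qs = 0.88 * 95.0 * 1.98 * 22.5
Qs = 3724.38 kN


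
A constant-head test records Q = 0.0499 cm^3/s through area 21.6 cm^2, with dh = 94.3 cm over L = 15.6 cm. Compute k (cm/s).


Compute hydraulic gradient:
i = dh / L = 94.3 / 15.6 = 6.04487
Then apply Darcy's law:
k = Q / (A * i)
k = 0.0499 / (21.6 * 6.04487)
k = 0.0499 / 130.569
k = 0.000382 cm/s
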